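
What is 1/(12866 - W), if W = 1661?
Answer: 1/11205 ≈ 8.9246e-5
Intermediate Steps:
1/(12866 - W) = 1/(12866 - 1*1661) = 1/(12866 - 1661) = 1/11205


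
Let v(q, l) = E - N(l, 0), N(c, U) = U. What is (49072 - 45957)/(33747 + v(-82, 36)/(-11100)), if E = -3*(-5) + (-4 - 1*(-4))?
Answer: 2305100/24972779 ≈ 0.092304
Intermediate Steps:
E = 15 (E = 15 + (-4 + 4) = 15 + 0 = 15)
v(q, l) = 15 (v(q, l) = 15 - 1*0 = 15 + 0 = 15)
(49072 - 45957)/(33747 + v(-82, 36)/(-11100)) = (49072 - 45957)/(33747 + 15/(-11100)) = 3115/(33747 + 15*(-1/11100)) = 3115/(33747 - 1/740) = 3115/(24972779/740) = 3115*(740/24972779) = 2305100/24972779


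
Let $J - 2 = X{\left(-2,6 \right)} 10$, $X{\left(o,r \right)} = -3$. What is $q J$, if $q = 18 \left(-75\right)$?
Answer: $37800$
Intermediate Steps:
$q = -1350$
$J = -28$ ($J = 2 - 30 = -28$)
$q J = \left(-1350\right) \left(-28\right) = 37800$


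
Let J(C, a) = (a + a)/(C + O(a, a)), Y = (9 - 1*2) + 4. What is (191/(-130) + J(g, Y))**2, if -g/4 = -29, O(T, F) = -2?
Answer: 89434849/54908100 ≈ 1.6288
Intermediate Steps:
g = 116 (g = -4*(-29) = 116)
Y = 11 (Y = (9 - 2) + 4 = 7 + 4 = 11)
J(C, a) = 2*a/(-2 + C) (J(C, a) = (a + a)/(C - 2) = (2*a)/(-2 + C) = 2*a/(-2 + C))
(191/(-130) + J(g, Y))**2 = (191/(-130) + 2*11/(-2 + 116))**2 = (191*(-1/130) + 2*11/114)**2 = (-191/130 + 2*11*(1/114))**2 = (-191/130 + 11/57)**2 = (-9457/7410)**2 = 89434849/54908100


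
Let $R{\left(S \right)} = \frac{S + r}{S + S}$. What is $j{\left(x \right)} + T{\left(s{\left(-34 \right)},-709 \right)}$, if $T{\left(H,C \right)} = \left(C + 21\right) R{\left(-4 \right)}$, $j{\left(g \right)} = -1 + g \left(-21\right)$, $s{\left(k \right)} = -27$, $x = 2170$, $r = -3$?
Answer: $-46173$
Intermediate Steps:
$R{\left(S \right)} = \frac{-3 + S}{2 S}$ ($R{\left(S \right)} = \frac{S - 3}{S + S} = \frac{-3 + S}{2 S}$)
$j{\left(g \right)} = -1 - 21 g$
$T{\left(H,C \right)} = \frac{147}{8} + \frac{7 C}{8}$ ($T{\left(H,C \right)} = \left(C + 21\right) \frac{-3 - 4}{2 \left(-4\right)} = \left(21 + C\right) \frac{1}{2} \left(- \frac{1}{4}\right) \left(-7\right) = \left(21 + C\right) \frac{7}{8} = \frac{147}{8} + \frac{7 C}{8}$)
$j{\left(x \right)} + T{\left(s{\left(-34 \right)},-709 \right)} = \left(-1 - 45570\right) + \left(\frac{147}{8} + \frac{7}{8} \left(-709\right)\right) = \left(-1 - 45570\right) + \left(\frac{147}{8} - \frac{4963}{8}\right) = -45571 - 602 = -46173$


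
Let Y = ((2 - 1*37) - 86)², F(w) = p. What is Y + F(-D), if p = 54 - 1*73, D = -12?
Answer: 14622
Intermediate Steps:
p = -19 (p = 54 - 73 = -19)
F(w) = -19
Y = 14641 (Y = ((2 - 37) - 86)² = (-35 - 86)² = (-121)² = 14641)
Y + F(-D) = 14641 - 19 = 14622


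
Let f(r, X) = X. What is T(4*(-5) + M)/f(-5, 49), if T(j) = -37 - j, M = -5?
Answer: -12/49 ≈ -0.24490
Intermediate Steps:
T(4*(-5) + M)/f(-5, 49) = (-37 - (4*(-5) - 5))/49 = (-37 - (-20 - 5))*(1/49) = (-37 - 1*(-25))*(1/49) = (-37 + 25)*(1/49) = -12*1/49 = -12/49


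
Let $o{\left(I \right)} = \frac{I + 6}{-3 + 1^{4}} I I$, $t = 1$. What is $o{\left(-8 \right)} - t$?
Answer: $63$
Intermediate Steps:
$o{\left(I \right)} = I^{2} \left(-3 - \frac{I}{2}\right)$ ($o{\left(I \right)} = \frac{6 + I}{-3 + 1} I I = \frac{6 + I}{-2} I I = \left(6 + I\right) \left(- \frac{1}{2}\right) I I = \left(-3 - \frac{I}{2}\right) I I = I \left(-3 - \frac{I}{2}\right) I = I^{2} \left(-3 - \frac{I}{2}\right)$)
$o{\left(-8 \right)} - t = \frac{\left(-8\right)^{2} \left(-6 - -8\right)}{2} - 1 = \frac{1}{2} \cdot 64 \left(-6 + 8\right) - 1 = \frac{1}{2} \cdot 64 \cdot 2 - 1 = 64 - 1 = 63$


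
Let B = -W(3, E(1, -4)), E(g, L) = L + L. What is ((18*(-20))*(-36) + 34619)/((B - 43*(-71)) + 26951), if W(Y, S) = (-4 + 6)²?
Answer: 47579/30000 ≈ 1.5860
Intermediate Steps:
E(g, L) = 2*L
W(Y, S) = 4 (W(Y, S) = 2² = 4)
B = -4 (B = -1*4 = -4)
((18*(-20))*(-36) + 34619)/((B - 43*(-71)) + 26951) = ((18*(-20))*(-36) + 34619)/((-4 - 43*(-71)) + 26951) = (-360*(-36) + 34619)/((-4 + 3053) + 26951) = (12960 + 34619)/(3049 + 26951) = 47579/30000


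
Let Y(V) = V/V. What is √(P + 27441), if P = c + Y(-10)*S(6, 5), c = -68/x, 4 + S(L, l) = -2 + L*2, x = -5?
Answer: √686515/5 ≈ 165.71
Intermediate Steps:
S(L, l) = -6 + 2*L (S(L, l) = -4 + (-2 + L*2) = -4 + (-2 + 2*L) = -6 + 2*L)
c = 68/5 (c = -68/(-5) = -68*(-⅕) = 68/5 ≈ 13.600)
Y(V) = 1
P = 98/5 (P = 68/5 + 1*(-6 + 2*6) = 68/5 + 1*(-6 + 12) = 68/5 + 1*6 = 68/5 + 6 = 98/5 ≈ 19.600)
√(P + 27441) = √(98/5 + 27441) = √(137303/5) = √686515/5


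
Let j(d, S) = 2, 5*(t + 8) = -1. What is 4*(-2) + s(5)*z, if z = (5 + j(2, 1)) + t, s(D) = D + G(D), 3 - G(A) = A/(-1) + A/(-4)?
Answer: -251/10 ≈ -25.100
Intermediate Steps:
t = -41/5 (t = -8 + (⅕)*(-1) = -8 - ⅕ = -41/5 ≈ -8.2000)
G(A) = 3 + 5*A/4 (G(A) = 3 - (A/(-1) + A/(-4)) = 3 - (A*(-1) + A*(-¼)) = 3 - (-A - A/4) = 3 - (-5)*A/4 = 3 + 5*A/4)
s(D) = 3 + 9*D/4 (s(D) = D + (3 + 5*D/4) = 3 + 9*D/4)
z = -6/5 (z = (5 + 2) - 41/5 = 7 - 41/5 = -6/5 ≈ -1.2000)
4*(-2) + s(5)*z = 4*(-2) + (3 + (9/4)*5)*(-6/5) = -8 + (3 + 45/4)*(-6/5) = -8 + (57/4)*(-6/5) = -8 - 171/10 = -251/10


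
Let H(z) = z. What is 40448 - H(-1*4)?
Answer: 40452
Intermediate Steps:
40448 - H(-1*4) = 40448 - (-1)*4 = 40448 - 1*(-4) = 40448 + 4 = 40452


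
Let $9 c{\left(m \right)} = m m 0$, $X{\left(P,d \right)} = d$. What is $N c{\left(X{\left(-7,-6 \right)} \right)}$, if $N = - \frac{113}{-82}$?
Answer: $0$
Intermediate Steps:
$c{\left(m \right)} = 0$ ($c{\left(m \right)} = \frac{m m 0}{9} = \frac{m^{2} \cdot 0}{9} = \frac{1}{9} \cdot 0 = 0$)
$N = \frac{113}{82}$ ($N = \left(-113\right) \left(- \frac{1}{82}\right) = \frac{113}{82} \approx 1.378$)
$N c{\left(X{\left(-7,-6 \right)} \right)} = \frac{113}{82} \cdot 0 = 0$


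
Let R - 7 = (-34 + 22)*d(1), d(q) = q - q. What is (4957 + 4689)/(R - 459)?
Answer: -4823/226 ≈ -21.341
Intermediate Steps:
d(q) = 0
R = 7 (R = 7 + (-34 + 22)*0 = 7 - 12*0 = 7 + 0 = 7)
(4957 + 4689)/(R - 459) = (4957 + 4689)/(7 - 459) = 9646/(-452) = 9646*(-1/452) = -4823/226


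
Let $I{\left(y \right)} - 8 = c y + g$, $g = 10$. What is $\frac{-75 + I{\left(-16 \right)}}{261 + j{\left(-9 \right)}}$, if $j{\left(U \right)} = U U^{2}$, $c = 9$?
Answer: $\frac{67}{156} \approx 0.42949$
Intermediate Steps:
$j{\left(U \right)} = U^{3}$
$I{\left(y \right)} = 18 + 9 y$ ($I{\left(y \right)} = 8 + \left(9 y + 10\right) = 8 + \left(10 + 9 y\right) = 18 + 9 y$)
$\frac{-75 + I{\left(-16 \right)}}{261 + j{\left(-9 \right)}} = \frac{-75 + \left(18 + 9 \left(-16\right)\right)}{261 + \left(-9\right)^{3}} = \frac{-75 + \left(18 - 144\right)}{261 - 729} = \frac{-75 - 126}{-468} = \left(-201\right) \left(- \frac{1}{468}\right) = \frac{67}{156}$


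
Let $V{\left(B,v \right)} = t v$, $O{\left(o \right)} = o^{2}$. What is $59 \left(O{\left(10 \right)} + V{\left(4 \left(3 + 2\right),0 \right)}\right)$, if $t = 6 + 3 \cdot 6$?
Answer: $5900$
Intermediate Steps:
$t = 24$ ($t = 6 + 18 = 24$)
$V{\left(B,v \right)} = 24 v$
$59 \left(O{\left(10 \right)} + V{\left(4 \left(3 + 2\right),0 \right)}\right) = 59 \left(10^{2} + 24 \cdot 0\right) = 59 \left(100 + 0\right) = 59 \cdot 100 = 5900$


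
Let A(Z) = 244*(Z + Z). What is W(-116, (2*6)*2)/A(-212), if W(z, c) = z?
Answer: 29/25864 ≈ 0.0011212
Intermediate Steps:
A(Z) = 488*Z (A(Z) = 244*(2*Z) = 488*Z)
W(-116, (2*6)*2)/A(-212) = -116/(488*(-212)) = -116/(-103456) = -116*(-1/103456) = 29/25864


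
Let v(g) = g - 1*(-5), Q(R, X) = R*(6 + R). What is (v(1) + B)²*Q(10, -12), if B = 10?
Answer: 40960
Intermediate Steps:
v(g) = 5 + g (v(g) = g + 5 = 5 + g)
(v(1) + B)²*Q(10, -12) = ((5 + 1) + 10)²*(10*(6 + 10)) = (6 + 10)²*(10*16) = 16²*160 = 256*160 = 40960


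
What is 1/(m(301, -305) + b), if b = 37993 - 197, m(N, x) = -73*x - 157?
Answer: 1/59904 ≈ 1.6693e-5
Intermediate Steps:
m(N, x) = -157 - 73*x
b = 37796
1/(m(301, -305) + b) = 1/((-157 - 73*(-305)) + 37796) = 1/((-157 + 22265) + 37796) = 1/(22108 + 37796) = 1/59904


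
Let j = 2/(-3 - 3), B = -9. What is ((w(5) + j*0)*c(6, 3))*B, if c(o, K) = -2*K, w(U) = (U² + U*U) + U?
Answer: 2970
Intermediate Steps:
j = -⅓ (j = 2/(-6) = 2*(-⅙) = -⅓ ≈ -0.33333)
w(U) = U + 2*U² (w(U) = (U² + U²) + U = 2*U² + U = U + 2*U²)
((w(5) + j*0)*c(6, 3))*B = ((5*(1 + 2*5) - ⅓*0)*(-2*3))*(-9) = ((5*(1 + 10) + 0)*(-6))*(-9) = ((5*11 + 0)*(-6))*(-9) = ((55 + 0)*(-6))*(-9) = (55*(-6))*(-9) = -330*(-9) = 2970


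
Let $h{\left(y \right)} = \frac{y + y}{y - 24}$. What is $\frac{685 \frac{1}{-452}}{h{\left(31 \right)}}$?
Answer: $- \frac{4795}{28024} \approx -0.1711$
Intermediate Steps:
$h{\left(y \right)} = \frac{2 y}{-24 + y}$
$\frac{685 \frac{1}{-452}}{h{\left(31 \right)}} = \frac{685 \frac{1}{-452}}{2 \cdot 31 \frac{1}{-24 + 31}} = \frac{685 \left(- \frac{1}{452}\right)}{2 \cdot 31 \cdot \frac{1}{7}} = - \frac{685}{452 \cdot 2 \cdot 31 \cdot \frac{1}{7}} = - \frac{685}{452 \cdot \frac{62}{7}} = \left(- \frac{685}{452}\right) \frac{7}{62} = - \frac{4795}{28024}$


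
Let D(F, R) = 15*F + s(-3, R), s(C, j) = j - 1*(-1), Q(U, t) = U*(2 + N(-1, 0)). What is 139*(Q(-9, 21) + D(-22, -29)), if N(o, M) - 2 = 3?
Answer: -58519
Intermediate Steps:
N(o, M) = 5 (N(o, M) = 2 + 3 = 5)
Q(U, t) = 7*U (Q(U, t) = U*(2 + 5) = U*7 = 7*U)
s(C, j) = 1 + j (s(C, j) = j + 1 = 1 + j)
D(F, R) = 1 + R + 15*F (D(F, R) = 15*F + (1 + R) = 1 + R + 15*F)
139*(Q(-9, 21) + D(-22, -29)) = 139*(7*(-9) + (1 - 29 + 15*(-22))) = 139*(-63 + (1 - 29 - 330)) = 139*(-63 - 358) = 139*(-421) = -58519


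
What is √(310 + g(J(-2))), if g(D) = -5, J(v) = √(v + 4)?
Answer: √305 ≈ 17.464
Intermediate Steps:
J(v) = √(4 + v)
√(310 + g(J(-2))) = √(310 - 5) = √305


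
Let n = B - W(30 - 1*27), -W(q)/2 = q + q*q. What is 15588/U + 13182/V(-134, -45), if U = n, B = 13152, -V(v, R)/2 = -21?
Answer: 807133/2562 ≈ 315.04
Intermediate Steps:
V(v, R) = 42 (V(v, R) = -2*(-21) = 42)
W(q) = -2*q - 2*q² (W(q) = -2*(q + q*q) = -2*(q + q²) = -2*q - 2*q²)
n = 13176 (n = 13152 - (-2)*(30 - 1*27)*(1 + (30 - 1*27)) = 13152 - (-2)*(30 - 27)*(1 + (30 - 27)) = 13152 - (-2)*3*(1 + 3) = 13152 - (-2)*3*4 = 13152 - 1*(-24) = 13152 + 24 = 13176)
U = 13176
15588/U + 13182/V(-134, -45) = 15588/13176 + 13182/42 = 15588*(1/13176) + 13182*(1/42) = 433/366 + 2197/7 = 807133/2562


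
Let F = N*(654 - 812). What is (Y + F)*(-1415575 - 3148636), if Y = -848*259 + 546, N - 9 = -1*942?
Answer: 327126130792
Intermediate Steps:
N = -933 (N = 9 - 1*942 = 9 - 942 = -933)
Y = -219086 (Y = -219632 + 546 = -219086)
F = 147414 (F = -933*(654 - 812) = -933*(-158) = 147414)
(Y + F)*(-1415575 - 3148636) = (-219086 + 147414)*(-1415575 - 3148636) = -71672*(-4564211) = 327126130792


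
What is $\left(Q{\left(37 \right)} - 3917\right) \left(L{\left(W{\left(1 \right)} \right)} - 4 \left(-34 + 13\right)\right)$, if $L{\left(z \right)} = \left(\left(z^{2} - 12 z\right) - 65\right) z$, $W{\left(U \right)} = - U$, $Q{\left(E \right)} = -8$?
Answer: $-533800$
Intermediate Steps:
$L{\left(z \right)} = z \left(-65 + z^{2} - 12 z\right)$ ($L{\left(z \right)} = \left(-65 + z^{2} - 12 z\right) z = z \left(-65 + z^{2} - 12 z\right)$)
$\left(Q{\left(37 \right)} - 3917\right) \left(L{\left(W{\left(1 \right)} \right)} - 4 \left(-34 + 13\right)\right) = \left(-8 - 3917\right) \left(\left(-1\right) 1 \left(-65 + \left(\left(-1\right) 1\right)^{2} - 12 \left(\left(-1\right) 1\right)\right) - 4 \left(-34 + 13\right)\right) = - 3925 \left(- (-65 + \left(-1\right)^{2} - -12) - -84\right) = - 3925 \left(- (-65 + 1 + 12) + 84\right) = - 3925 \left(\left(-1\right) \left(-52\right) + 84\right) = - 3925 \left(52 + 84\right) = \left(-3925\right) 136 = -533800$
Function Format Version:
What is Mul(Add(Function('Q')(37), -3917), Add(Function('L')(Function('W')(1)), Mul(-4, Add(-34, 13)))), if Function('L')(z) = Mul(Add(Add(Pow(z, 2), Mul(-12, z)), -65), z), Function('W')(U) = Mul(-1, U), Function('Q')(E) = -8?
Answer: -533800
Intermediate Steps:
Function('L')(z) = Mul(z, Add(-65, Pow(z, 2), Mul(-12, z))) (Function('L')(z) = Mul(Add(-65, Pow(z, 2), Mul(-12, z)), z) = Mul(z, Add(-65, Pow(z, 2), Mul(-12, z))))
Mul(Add(Function('Q')(37), -3917), Add(Function('L')(Function('W')(1)), Mul(-4, Add(-34, 13)))) = Mul(Add(-8, -3917), Add(Mul(Mul(-1, 1), Add(-65, Pow(Mul(-1, 1), 2), Mul(-12, Mul(-1, 1)))), Mul(-4, Add(-34, 13)))) = Mul(-3925, Add(Mul(-1, Add(-65, Pow(-1, 2), Mul(-12, -1))), Mul(-4, -21))) = Mul(-3925, Add(Mul(-1, Add(-65, 1, 12)), 84)) = Mul(-3925, Add(Mul(-1, -52), 84)) = Mul(-3925, Add(52, 84)) = Mul(-3925, 136) = -533800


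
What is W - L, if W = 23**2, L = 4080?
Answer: -3551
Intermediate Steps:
W = 529
W - L = 529 - 1*4080 = 529 - 4080 = -3551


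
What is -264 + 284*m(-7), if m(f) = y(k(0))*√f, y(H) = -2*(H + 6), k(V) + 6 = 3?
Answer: -264 - 1704*I*√7 ≈ -264.0 - 4508.4*I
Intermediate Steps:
k(V) = -3 (k(V) = -6 + 3 = -3)
y(H) = -12 - 2*H (y(H) = -2*(6 + H) = -12 - 2*H)
m(f) = -6*√f (m(f) = (-12 - 2*(-3))*√f = (-12 + 6)*√f = -6*√f)
-264 + 284*m(-7) = -264 + 284*(-6*I*√7) = -264 - 1704*I*√7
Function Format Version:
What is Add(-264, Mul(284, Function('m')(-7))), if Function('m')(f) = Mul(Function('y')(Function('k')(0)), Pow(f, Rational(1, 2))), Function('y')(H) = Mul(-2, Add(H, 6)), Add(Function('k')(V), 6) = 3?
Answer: Add(-264, Mul(-1704, I, Pow(7, Rational(1, 2)))) ≈ Add(-264.00, Mul(-4508.4, I))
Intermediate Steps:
Function('k')(V) = -3 (Function('k')(V) = Add(-6, 3) = -3)
Function('y')(H) = Add(-12, Mul(-2, H)) (Function('y')(H) = Mul(-2, Add(6, H)) = Add(-12, Mul(-2, H)))
Function('m')(f) = Mul(-6, Pow(f, Rational(1, 2))) (Function('m')(f) = Mul(Add(-12, Mul(-2, -3)), Pow(f, Rational(1, 2))) = Mul(Add(-12, 6), Pow(f, Rational(1, 2))) = Mul(-6, Pow(f, Rational(1, 2))))
Add(-264, Mul(284, Function('m')(-7))) = Add(-264, Mul(284, Mul(-6, Pow(-7, Rational(1, 2))))) = Add(-264, Mul(284, Mul(-6, Mul(I, Pow(7, Rational(1, 2)))))) = Add(-264, Mul(284, Mul(-6, I, Pow(7, Rational(1, 2))))) = Add(-264, Mul(-1704, I, Pow(7, Rational(1, 2))))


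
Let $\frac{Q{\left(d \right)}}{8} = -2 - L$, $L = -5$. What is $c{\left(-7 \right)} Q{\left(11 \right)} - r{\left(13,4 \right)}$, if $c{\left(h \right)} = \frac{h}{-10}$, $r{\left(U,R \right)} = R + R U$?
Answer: $- \frac{196}{5} \approx -39.2$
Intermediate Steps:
$Q{\left(d \right)} = 24$ ($Q{\left(d \right)} = 8 \left(-2 - -5\right) = 8 \left(-2 + 5\right) = 8 \cdot 3 = 24$)
$c{\left(h \right)} = - \frac{h}{10}$ ($c{\left(h \right)} = h \left(- \frac{1}{10}\right) = - \frac{h}{10}$)
$c{\left(-7 \right)} Q{\left(11 \right)} - r{\left(13,4 \right)} = \left(- \frac{1}{10}\right) \left(-7\right) 24 - 4 \left(1 + 13\right) = \frac{7}{10} \cdot 24 - 4 \cdot 14 = \frac{84}{5} - 56 = - \frac{196}{5}$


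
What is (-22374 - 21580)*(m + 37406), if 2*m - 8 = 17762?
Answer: -2034674614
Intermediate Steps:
m = 8885 (m = 4 + (½)*17762 = 4 + 8881 = 8885)
(-22374 - 21580)*(m + 37406) = (-22374 - 21580)*(8885 + 37406) = -43954*46291 = -2034674614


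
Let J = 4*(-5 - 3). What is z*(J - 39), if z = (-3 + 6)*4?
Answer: -852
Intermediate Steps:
J = -32 (J = 4*(-8) = -32)
z = 12 (z = 3*4 = 12)
z*(J - 39) = 12*(-32 - 39) = 12*(-71) = -852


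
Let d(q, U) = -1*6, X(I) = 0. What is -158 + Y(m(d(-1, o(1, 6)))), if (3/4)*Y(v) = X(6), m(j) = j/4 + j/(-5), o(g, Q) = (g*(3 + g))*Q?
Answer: -158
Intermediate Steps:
o(g, Q) = Q*g*(3 + g)
d(q, U) = -6
m(j) = j/20 (m(j) = j*(¼) + j*(-⅕) = j/4 - j/5 = j/20)
Y(v) = 0 (Y(v) = (4/3)*0 = 0)
-158 + Y(m(d(-1, o(1, 6)))) = -158 + 0 = -158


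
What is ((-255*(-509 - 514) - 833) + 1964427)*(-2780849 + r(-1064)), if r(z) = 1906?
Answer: -6181644766837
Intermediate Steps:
((-255*(-509 - 514) - 833) + 1964427)*(-2780849 + r(-1064)) = ((-255*(-509 - 514) - 833) + 1964427)*(-2780849 + 1906) = ((-255*(-1023) - 833) + 1964427)*(-2778943) = ((260865 - 833) + 1964427)*(-2778943) = (260032 + 1964427)*(-2778943) = 2224459*(-2778943) = -6181644766837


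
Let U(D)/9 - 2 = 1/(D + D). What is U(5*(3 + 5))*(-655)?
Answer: -189819/16 ≈ -11864.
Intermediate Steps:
U(D) = 18 + 9/(2*D) (U(D) = 18 + 9/(D + D) = 18 + 9/((2*D)) = 18 + 9*(1/(2*D)) = 18 + 9/(2*D))
U(5*(3 + 5))*(-655) = (18 + 9/(2*((5*(3 + 5)))))*(-655) = (18 + 9/(2*((5*8))))*(-655) = (18 + (9/2)/40)*(-655) = (18 + (9/2)*(1/40))*(-655) = (18 + 9/80)*(-655) = (1449/80)*(-655) = -189819/16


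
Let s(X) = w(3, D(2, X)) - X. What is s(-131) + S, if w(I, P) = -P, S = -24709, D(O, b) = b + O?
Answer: -24449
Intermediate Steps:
D(O, b) = O + b
s(X) = -2 - 2*X (s(X) = -(2 + X) - X = (-2 - X) - X = -2 - 2*X)
s(-131) + S = (-2 - 2*(-131)) - 24709 = (-2 + 262) - 24709 = 260 - 24709 = -24449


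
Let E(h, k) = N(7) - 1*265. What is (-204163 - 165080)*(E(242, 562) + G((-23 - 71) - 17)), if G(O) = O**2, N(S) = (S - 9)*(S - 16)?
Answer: -4458239982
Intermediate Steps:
N(S) = (-16 + S)*(-9 + S) (N(S) = (-9 + S)*(-16 + S) = (-16 + S)*(-9 + S))
E(h, k) = -247 (E(h, k) = (144 + 7**2 - 25*7) - 1*265 = (144 + 49 - 175) - 265 = 18 - 265 = -247)
(-204163 - 165080)*(E(242, 562) + G((-23 - 71) - 17)) = (-204163 - 165080)*(-247 + ((-23 - 71) - 17)**2) = -369243*(-247 + (-94 - 17)**2) = -369243*(-247 + (-111)**2) = -369243*(-247 + 12321) = -369243*12074 = -4458239982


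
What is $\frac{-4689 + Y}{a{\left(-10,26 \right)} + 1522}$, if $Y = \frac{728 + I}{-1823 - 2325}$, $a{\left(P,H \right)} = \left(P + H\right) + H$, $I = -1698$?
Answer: $- \frac{9724501}{3243736} \approx -2.9979$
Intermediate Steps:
$a{\left(P,H \right)} = P + 2 H$ ($a{\left(P,H \right)} = \left(H + P\right) + H = P + 2 H$)
$Y = \frac{485}{2074}$ ($Y = \frac{728 - 1698}{-1823 - 2325} = - \frac{970}{-4148} = \left(-970\right) \left(- \frac{1}{4148}\right) = \frac{485}{2074} \approx 0.23385$)
$\frac{-4689 + Y}{a{\left(-10,26 \right)} + 1522} = \frac{-4689 + \frac{485}{2074}}{\left(-10 + 2 \cdot 26\right) + 1522} = - \frac{9724501}{2074 \left(\left(-10 + 52\right) + 1522\right)} = - \frac{9724501}{2074 \left(42 + 1522\right)} = - \frac{9724501}{2074 \cdot 1564} = \left(- \frac{9724501}{2074}\right) \frac{1}{1564} = - \frac{9724501}{3243736}$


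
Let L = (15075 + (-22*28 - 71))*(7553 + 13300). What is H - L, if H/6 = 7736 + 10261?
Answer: -299924982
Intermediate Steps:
H = 107982 (H = 6*(7736 + 10261) = 6*17997 = 107982)
L = 300032964 (L = (15075 + (-616 - 71))*20853 = (15075 - 687)*20853 = 14388*20853 = 300032964)
H - L = 107982 - 1*300032964 = 107982 - 300032964 = -299924982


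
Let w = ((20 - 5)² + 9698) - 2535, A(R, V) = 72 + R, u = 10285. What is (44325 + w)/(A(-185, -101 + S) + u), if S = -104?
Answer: 51713/10172 ≈ 5.0839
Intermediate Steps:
w = 7388 (w = (15² + 9698) - 2535 = (225 + 9698) - 2535 = 9923 - 2535 = 7388)
(44325 + w)/(A(-185, -101 + S) + u) = (44325 + 7388)/((72 - 185) + 10285) = 51713/(-113 + 10285) = 51713/10172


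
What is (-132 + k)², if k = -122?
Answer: 64516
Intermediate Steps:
(-132 + k)² = (-132 - 122)² = (-254)² = 64516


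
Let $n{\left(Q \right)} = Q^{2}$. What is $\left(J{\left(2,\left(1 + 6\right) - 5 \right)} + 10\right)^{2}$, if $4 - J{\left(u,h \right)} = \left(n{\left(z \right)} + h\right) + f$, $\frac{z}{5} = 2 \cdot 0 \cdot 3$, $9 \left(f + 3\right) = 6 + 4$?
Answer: $\frac{15625}{81} \approx 192.9$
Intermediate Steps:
$f = - \frac{17}{9}$ ($f = -3 + \frac{6 + 4}{9} = -3 + \frac{1}{9} \cdot 10 = -3 + \frac{10}{9} = - \frac{17}{9} \approx -1.8889$)
$z = 0$ ($z = 5 \cdot 2 \cdot 0 \cdot 3 = 5 \cdot 0 \cdot 3 = 5 \cdot 0 = 0$)
$J{\left(u,h \right)} = \frac{53}{9} - h$ ($J{\left(u,h \right)} = 4 - \left(\left(0^{2} + h\right) - \frac{17}{9}\right) = 4 - \left(\left(0 + h\right) - \frac{17}{9}\right) = 4 - \left(h - \frac{17}{9}\right) = 4 - \left(- \frac{17}{9} + h\right) = \frac{53}{9} - h$)
$\left(J{\left(2,\left(1 + 6\right) - 5 \right)} + 10\right)^{2} = \left(\left(\frac{53}{9} - \left(\left(1 + 6\right) - 5\right)\right) + 10\right)^{2} = \left(\left(\frac{53}{9} - \left(7 - 5\right)\right) + 10\right)^{2} = \left(\left(\frac{53}{9} - 2\right) + 10\right)^{2} = \left(\frac{35}{9} + 10\right)^{2} = \left(\frac{125}{9}\right)^{2} = \frac{15625}{81}$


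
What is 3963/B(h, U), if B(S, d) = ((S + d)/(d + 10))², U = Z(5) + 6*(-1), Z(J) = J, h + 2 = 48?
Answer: 3963/25 ≈ 158.52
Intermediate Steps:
h = 46 (h = -2 + 48 = 46)
U = -1 (U = 5 + 6*(-1) = 5 - 6 = -1)
B(S, d) = (S + d)²/(10 + d)² (B(S, d) = ((S + d)/(10 + d))² = (S + d)²/(10 + d)²)
3963/B(h, U) = 3963/(((46 - 1)²/(10 - 1)²)) = 3963/((45²/9²)) = 3963/(((1/81)*2025)) = 3963/25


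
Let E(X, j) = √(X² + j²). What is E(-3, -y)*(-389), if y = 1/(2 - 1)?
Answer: -389*√10 ≈ -1230.1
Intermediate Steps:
y = 1 (y = 1/1 = 1)
E(-3, -y)*(-389) = √((-3)² + (-1*1)²)*(-389) = √(9 + (-1)²)*(-389) = √(9 + 1)*(-389) = √10*(-389) = -389*√10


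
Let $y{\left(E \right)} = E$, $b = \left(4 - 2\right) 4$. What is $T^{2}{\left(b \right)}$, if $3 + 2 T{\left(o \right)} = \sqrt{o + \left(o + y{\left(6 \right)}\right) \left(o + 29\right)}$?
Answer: $\frac{\left(3 - \sqrt{526}\right)^{2}}{4} \approx 99.348$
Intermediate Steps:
$b = 8$ ($b = 2 \cdot 4 = 8$)
$T{\left(o \right)} = - \frac{3}{2} + \frac{\sqrt{o + \left(6 + o\right) \left(29 + o\right)}}{2}$ ($T{\left(o \right)} = - \frac{3}{2} + \frac{\sqrt{o + \left(o + 6\right) \left(o + 29\right)}}{2} = - \frac{3}{2} + \frac{\sqrt{o + \left(6 + o\right) \left(29 + o\right)}}{2}$)
$T^{2}{\left(b \right)} = \left(- \frac{3}{2} + \frac{\sqrt{174 + 8^{2} + 36 \cdot 8}}{2}\right)^{2} = \left(- \frac{3}{2} + \frac{\sqrt{174 + 64 + 288}}{2}\right)^{2} = \left(- \frac{3}{2} + \frac{\sqrt{526}}{2}\right)^{2}$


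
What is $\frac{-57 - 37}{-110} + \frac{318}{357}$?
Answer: $\frac{11423}{6545} \approx 1.7453$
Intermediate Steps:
$\frac{-57 - 37}{-110} + \frac{318}{357} = \left(-57 - 37\right) \left(- \frac{1}{110}\right) + 318 \cdot \frac{1}{357} = \left(-94\right) \left(- \frac{1}{110}\right) + \frac{106}{119} = \frac{47}{55} + \frac{106}{119} = \frac{11423}{6545}$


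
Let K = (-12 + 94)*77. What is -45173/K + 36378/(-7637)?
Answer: -82096699/6888574 ≈ -11.918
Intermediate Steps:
K = 6314 (K = 82*77 = 6314)
-45173/K + 36378/(-7637) = -45173/6314 + 36378/(-7637) = -45173*1/6314 + 36378*(-1/7637) = -45173/6314 - 36378/7637 = -82096699/6888574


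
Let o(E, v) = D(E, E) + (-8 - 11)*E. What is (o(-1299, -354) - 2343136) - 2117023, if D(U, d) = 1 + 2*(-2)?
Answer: -4435481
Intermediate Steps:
D(U, d) = -3 (D(U, d) = 1 - 4 = -3)
o(E, v) = -3 - 19*E (o(E, v) = -3 + (-8 - 11)*E = -3 - 19*E)
(o(-1299, -354) - 2343136) - 2117023 = ((-3 - 19*(-1299)) - 2343136) - 2117023 = ((-3 + 24681) - 2343136) - 2117023 = (24678 - 2343136) - 2117023 = -2318458 - 2117023 = -4435481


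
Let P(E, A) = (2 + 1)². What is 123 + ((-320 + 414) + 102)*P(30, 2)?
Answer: 1887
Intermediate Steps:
P(E, A) = 9 (P(E, A) = 3² = 9)
123 + ((-320 + 414) + 102)*P(30, 2) = 123 + ((-320 + 414) + 102)*9 = 123 + (94 + 102)*9 = 123 + 196*9 = 123 + 1764 = 1887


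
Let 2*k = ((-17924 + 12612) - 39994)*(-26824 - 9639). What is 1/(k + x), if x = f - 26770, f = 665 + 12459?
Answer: 1/825982693 ≈ 1.2107e-9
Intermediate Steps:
f = 13124
x = -13646 (x = 13124 - 26770 = -13646)
k = 825996339 (k = (((-17924 + 12612) - 39994)*(-26824 - 9639))/2 = ((-5312 - 39994)*(-36463))/2 = (-45306*(-36463))/2 = (1/2)*1651992678 = 825996339)
1/(k + x) = 1/(825996339 - 13646) = 1/825982693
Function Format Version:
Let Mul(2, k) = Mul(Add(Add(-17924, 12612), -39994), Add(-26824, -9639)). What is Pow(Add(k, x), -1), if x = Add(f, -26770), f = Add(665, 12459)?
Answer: Rational(1, 825982693) ≈ 1.2107e-9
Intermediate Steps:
f = 13124
x = -13646 (x = Add(13124, -26770) = -13646)
k = 825996339 (k = Mul(Rational(1, 2), Mul(Add(Add(-17924, 12612), -39994), Add(-26824, -9639))) = Mul(Rational(1, 2), Mul(Add(-5312, -39994), -36463)) = Mul(Rational(1, 2), Mul(-45306, -36463)) = Mul(Rational(1, 2), 1651992678) = 825996339)
Pow(Add(k, x), -1) = Pow(Add(825996339, -13646), -1) = Pow(825982693, -1) = Rational(1, 825982693)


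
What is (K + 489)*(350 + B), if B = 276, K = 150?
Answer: 400014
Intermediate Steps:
(K + 489)*(350 + B) = (150 + 489)*(350 + 276) = 639*626 = 400014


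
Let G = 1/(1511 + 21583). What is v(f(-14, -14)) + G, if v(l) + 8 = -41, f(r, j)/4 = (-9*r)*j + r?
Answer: -1131605/23094 ≈ -49.000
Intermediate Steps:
f(r, j) = 4*r - 36*j*r (f(r, j) = 4*((-9*r)*j + r) = 4*(-9*j*r + r) = 4*(r - 9*j*r) = 4*r - 36*j*r)
v(l) = -49 (v(l) = -8 - 41 = -49)
G = 1/23094 ≈ 4.3301e-5
v(f(-14, -14)) + G = -49 + 1/23094 = -1131605/23094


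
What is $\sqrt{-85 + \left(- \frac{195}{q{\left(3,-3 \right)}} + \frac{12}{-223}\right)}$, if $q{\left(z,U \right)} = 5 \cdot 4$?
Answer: $\frac{i \sqrt{18857995}}{446} \approx 9.7367 i$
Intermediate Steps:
$q{\left(z,U \right)} = 20$
$\sqrt{-85 + \left(- \frac{195}{q{\left(3,-3 \right)}} + \frac{12}{-223}\right)} = \sqrt{-85 + \left(- \frac{195}{20} + \frac{12}{-223}\right)} = \sqrt{-85 + \left(\left(-195\right) \frac{1}{20} + 12 \left(- \frac{1}{223}\right)\right)} = \sqrt{-85 - \frac{8745}{892}} = \sqrt{- \frac{84565}{892}} = \frac{i \sqrt{18857995}}{446}$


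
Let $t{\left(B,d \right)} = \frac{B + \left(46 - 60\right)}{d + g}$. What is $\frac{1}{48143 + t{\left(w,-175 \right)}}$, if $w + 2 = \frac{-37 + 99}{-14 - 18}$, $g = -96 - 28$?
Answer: $\frac{4784}{230316399} \approx 2.0771 \cdot 10^{-5}$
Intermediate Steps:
$g = -124$
$w = - \frac{63}{16}$ ($w = -2 + \frac{-37 + 99}{-14 - 18} = -2 + \frac{62}{-32} = -2 + 62 \left(- \frac{1}{32}\right) = -2 - \frac{31}{16} = - \frac{63}{16} \approx -3.9375$)
$t{\left(B,d \right)} = \frac{-14 + B}{-124 + d}$ ($t{\left(B,d \right)} = \frac{B + \left(46 - 60\right)}{d - 124} = \frac{B - 14}{-124 + d} = \frac{-14 + B}{-124 + d}$)
$\frac{1}{48143 + t{\left(w,-175 \right)}} = \frac{1}{48143 + \frac{-14 - \frac{63}{16}}{-124 - 175}} = \frac{1}{48143 + \frac{1}{-299} \left(- \frac{287}{16}\right)} = \frac{1}{48143 - - \frac{287}{4784}} = \frac{1}{48143 + \frac{287}{4784}} = \frac{1}{\frac{230316399}{4784}} = \frac{4784}{230316399}$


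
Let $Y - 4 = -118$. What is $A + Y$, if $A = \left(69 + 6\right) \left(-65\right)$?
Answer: $-4989$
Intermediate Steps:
$Y = -114$ ($Y = 4 - 118 = -114$)
$A = -4875$ ($A = 75 \left(-65\right) = -4875$)
$A + Y = -4875 - 114 = -4989$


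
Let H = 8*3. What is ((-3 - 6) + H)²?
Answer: 225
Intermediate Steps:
H = 24
((-3 - 6) + H)² = ((-3 - 6) + 24)² = (-9 + 24)² = 15² = 225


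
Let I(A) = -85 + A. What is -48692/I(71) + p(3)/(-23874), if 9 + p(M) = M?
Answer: 13838963/3979 ≈ 3478.0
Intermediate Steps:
p(M) = -9 + M
-48692/I(71) + p(3)/(-23874) = -48692/(-85 + 71) + (-9 + 3)/(-23874) = -48692/(-14) - 6*(-1/23874) = -48692*(-1/14) + 1/3979 = 3478 + 1/3979 = 13838963/3979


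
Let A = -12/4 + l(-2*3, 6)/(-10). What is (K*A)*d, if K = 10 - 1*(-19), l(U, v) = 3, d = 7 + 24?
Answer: -29667/10 ≈ -2966.7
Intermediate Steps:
d = 31
A = -33/10 (A = -12/4 + 3/(-10) = -12*¼ + 3*(-⅒) = -3 - 3/10 = -33/10 ≈ -3.3000)
K = 29 (K = 10 + 19 = 29)
(K*A)*d = (29*(-33/10))*31 = -957/10*31 = -29667/10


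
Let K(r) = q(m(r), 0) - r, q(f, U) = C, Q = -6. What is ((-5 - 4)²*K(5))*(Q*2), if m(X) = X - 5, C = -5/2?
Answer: 7290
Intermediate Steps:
C = -5/2 (C = -5*½ = -5/2 ≈ -2.5000)
m(X) = -5 + X
q(f, U) = -5/2
K(r) = -5/2 - r
((-5 - 4)²*K(5))*(Q*2) = ((-5 - 4)²*(-5/2 - 1*5))*(-6*2) = ((-9)²*(-5/2 - 5))*(-12) = (81*(-15/2))*(-12) = -1215/2*(-12) = 7290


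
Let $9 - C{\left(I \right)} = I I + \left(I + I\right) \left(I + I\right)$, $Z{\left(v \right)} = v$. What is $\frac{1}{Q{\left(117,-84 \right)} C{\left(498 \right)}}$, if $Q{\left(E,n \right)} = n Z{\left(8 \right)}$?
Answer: $\frac{1}{833287392} \approx 1.2001 \cdot 10^{-9}$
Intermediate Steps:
$C{\left(I \right)} = 9 - 5 I^{2}$ ($C{\left(I \right)} = 9 - \left(I I + \left(I + I\right) \left(I + I\right)\right) = 9 - \left(I^{2} + 2 I 2 I\right) = 9 - \left(I^{2} + 4 I^{2}\right) = 9 - 5 I^{2}$)
$Q{\left(E,n \right)} = 8 n$ ($Q{\left(E,n \right)} = n 8 = 8 n$)
$\frac{1}{Q{\left(117,-84 \right)} C{\left(498 \right)}} = \frac{1}{8 \left(-84\right) \left(9 - 5 \cdot 498^{2}\right)} = \frac{1}{\left(-672\right) \left(9 - 1240020\right)} = - \frac{1}{672 \left(9 - 1240020\right)} = - \frac{1}{672 \left(-1240011\right)} = \left(- \frac{1}{672}\right) \left(- \frac{1}{1240011}\right) = \frac{1}{833287392}$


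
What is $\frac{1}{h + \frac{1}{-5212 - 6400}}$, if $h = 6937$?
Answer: $\frac{11612}{80552443} \approx 0.00014415$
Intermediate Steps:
$\frac{1}{h + \frac{1}{-5212 - 6400}} = \frac{1}{6937 + \frac{1}{-5212 - 6400}} = \frac{1}{6937 + \frac{1}{-11612}} = \frac{1}{6937 - \frac{1}{11612}} = \frac{1}{\frac{80552443}{11612}} = \frac{11612}{80552443}$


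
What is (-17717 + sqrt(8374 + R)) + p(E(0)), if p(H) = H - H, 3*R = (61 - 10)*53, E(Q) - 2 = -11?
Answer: -17717 + 5*sqrt(371) ≈ -17621.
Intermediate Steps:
E(Q) = -9 (E(Q) = 2 - 11 = -9)
R = 901 (R = ((61 - 10)*53)/3 = (51*53)/3 = (1/3)*2703 = 901)
p(H) = 0
(-17717 + sqrt(8374 + R)) + p(E(0)) = (-17717 + sqrt(8374 + 901)) + 0 = (-17717 + sqrt(9275)) + 0 = (-17717 + 5*sqrt(371)) + 0 = -17717 + 5*sqrt(371)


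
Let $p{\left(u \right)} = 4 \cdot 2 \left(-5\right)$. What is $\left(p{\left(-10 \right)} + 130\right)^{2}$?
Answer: $8100$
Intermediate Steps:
$p{\left(u \right)} = -40$ ($p{\left(u \right)} = 8 \left(-5\right) = -40$)
$\left(p{\left(-10 \right)} + 130\right)^{2} = \left(-40 + 130\right)^{2} = 90^{2} = 8100$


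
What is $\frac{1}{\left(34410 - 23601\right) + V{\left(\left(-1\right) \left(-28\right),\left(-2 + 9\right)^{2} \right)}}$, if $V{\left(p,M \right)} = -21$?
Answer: $\frac{1}{10788} \approx 9.2696 \cdot 10^{-5}$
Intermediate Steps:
$\frac{1}{\left(34410 - 23601\right) + V{\left(\left(-1\right) \left(-28\right),\left(-2 + 9\right)^{2} \right)}} = \frac{1}{\left(34410 - 23601\right) - 21} = \frac{1}{10809 - 21} = \frac{1}{10788}$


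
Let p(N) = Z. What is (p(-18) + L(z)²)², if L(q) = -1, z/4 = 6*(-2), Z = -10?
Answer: 81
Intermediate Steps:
p(N) = -10
z = -48 (z = 4*(6*(-2)) = 4*(-12) = -48)
(p(-18) + L(z)²)² = (-10 + (-1)²)² = (-10 + 1)² = (-9)² = 81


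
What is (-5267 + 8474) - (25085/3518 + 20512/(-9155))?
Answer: 103131287071/32207290 ≈ 3202.1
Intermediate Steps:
(-5267 + 8474) - (25085/3518 + 20512/(-9155)) = 3207 - (25085*(1/3518) + 20512*(-1/9155)) = 3207 - (25085/3518 - 20512/9155) = 3207 - 1*157491959/32207290 = 3207 - 157491959/32207290 = 103131287071/32207290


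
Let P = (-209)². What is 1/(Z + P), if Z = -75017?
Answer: -1/31336 ≈ -3.1912e-5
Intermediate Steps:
P = 43681
1/(Z + P) = 1/(-75017 + 43681) = 1/(-31336) = -1/31336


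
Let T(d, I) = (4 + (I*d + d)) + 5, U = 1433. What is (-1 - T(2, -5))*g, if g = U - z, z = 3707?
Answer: 4548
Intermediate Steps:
T(d, I) = 9 + d + I*d (T(d, I) = (4 + (d + I*d)) + 5 = (4 + d + I*d) + 5 = 9 + d + I*d)
g = -2274 (g = 1433 - 1*3707 = 1433 - 3707 = -2274)
(-1 - T(2, -5))*g = (-1 - (9 + 2 - 5*2))*(-2274) = (-1 - (9 + 2 - 10))*(-2274) = (-1 - 1*1)*(-2274) = (-1 - 1)*(-2274) = -2*(-2274) = 4548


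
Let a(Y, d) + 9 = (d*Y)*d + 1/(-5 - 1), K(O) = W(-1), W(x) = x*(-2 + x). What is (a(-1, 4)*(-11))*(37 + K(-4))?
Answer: 33220/3 ≈ 11073.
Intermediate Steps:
K(O) = 3 (K(O) = -(-2 - 1) = -1*(-3) = 3)
a(Y, d) = -55/6 + Y*d² (a(Y, d) = -9 + ((d*Y)*d + 1/(-5 - 1)) = -9 + ((Y*d)*d + 1/(-6)) = -9 + (Y*d² - ⅙) = -9 + (-⅙ + Y*d²) = -55/6 + Y*d²)
(a(-1, 4)*(-11))*(37 + K(-4)) = ((-55/6 - 1*4²)*(-11))*(37 + 3) = ((-55/6 - 1*16)*(-11))*40 = ((-55/6 - 16)*(-11))*40 = -151/6*(-11)*40 = (1661/6)*40 = 33220/3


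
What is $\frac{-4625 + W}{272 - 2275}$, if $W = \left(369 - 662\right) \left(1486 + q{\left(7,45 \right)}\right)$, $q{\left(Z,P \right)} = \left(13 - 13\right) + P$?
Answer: $\frac{453208}{2003} \approx 226.26$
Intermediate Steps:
$q{\left(Z,P \right)} = P$ ($q{\left(Z,P \right)} = 0 + P = P$)
$W = -448583$ ($W = \left(369 - 662\right) \left(1486 + 45\right) = \left(-293\right) 1531 = -448583$)
$\frac{-4625 + W}{272 - 2275} = \frac{-4625 - 448583}{272 - 2275} = - \frac{453208}{-2003} = \left(-453208\right) \left(- \frac{1}{2003}\right) = \frac{453208}{2003}$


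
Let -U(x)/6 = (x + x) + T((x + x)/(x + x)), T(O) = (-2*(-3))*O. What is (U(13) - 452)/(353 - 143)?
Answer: -46/15 ≈ -3.0667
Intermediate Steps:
T(O) = 6*O
U(x) = -36 - 12*x (U(x) = -6*((x + x) + 6*((x + x)/(x + x))) = -6*(2*x + 6*((2*x)/((2*x)))) = -6*(2*x + 6*((2*x)*(1/(2*x)))) = -6*(2*x + 6*1) = -6*(2*x + 6) = -6*(6 + 2*x) = -36 - 12*x)
(U(13) - 452)/(353 - 143) = ((-36 - 12*13) - 452)/(353 - 143) = ((-36 - 156) - 452)/210 = (-192 - 452)*(1/210) = -644*1/210 = -46/15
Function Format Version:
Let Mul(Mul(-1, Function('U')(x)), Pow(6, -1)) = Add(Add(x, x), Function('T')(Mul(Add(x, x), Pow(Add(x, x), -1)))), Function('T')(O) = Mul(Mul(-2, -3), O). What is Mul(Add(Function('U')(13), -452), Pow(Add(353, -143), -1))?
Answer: Rational(-46, 15) ≈ -3.0667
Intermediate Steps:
Function('T')(O) = Mul(6, O)
Function('U')(x) = Add(-36, Mul(-12, x)) (Function('U')(x) = Mul(-6, Add(Add(x, x), Mul(6, Mul(Add(x, x), Pow(Add(x, x), -1))))) = Mul(-6, Add(Mul(2, x), Mul(6, Mul(Mul(2, x), Pow(Mul(2, x), -1))))) = Mul(-6, Add(Mul(2, x), Mul(6, Mul(Mul(2, x), Mul(Rational(1, 2), Pow(x, -1)))))) = Mul(-6, Add(Mul(2, x), Mul(6, 1))) = Mul(-6, Add(Mul(2, x), 6)) = Mul(-6, Add(6, Mul(2, x))) = Add(-36, Mul(-12, x)))
Mul(Add(Function('U')(13), -452), Pow(Add(353, -143), -1)) = Mul(Add(Add(-36, Mul(-12, 13)), -452), Pow(Add(353, -143), -1)) = Mul(Add(Add(-36, -156), -452), Pow(210, -1)) = Mul(Add(-192, -452), Rational(1, 210)) = Mul(-644, Rational(1, 210)) = Rational(-46, 15)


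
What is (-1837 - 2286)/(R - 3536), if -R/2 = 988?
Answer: 4123/5512 ≈ 0.74800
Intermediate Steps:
R = -1976 (R = -2*988 = -1976)
(-1837 - 2286)/(R - 3536) = (-1837 - 2286)/(-1976 - 3536) = -4123/(-5512) = -4123*(-1/5512) = 4123/5512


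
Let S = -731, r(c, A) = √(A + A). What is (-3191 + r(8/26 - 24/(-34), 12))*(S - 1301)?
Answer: 6484112 - 4064*√6 ≈ 6.4742e+6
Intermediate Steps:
r(c, A) = √2*√A (r(c, A) = √(2*A) = √2*√A)
(-3191 + r(8/26 - 24/(-34), 12))*(S - 1301) = (-3191 + √2*√12)*(-731 - 1301) = (-3191 + √2*(2*√3))*(-2032) = (-3191 + 2*√6)*(-2032) = 6484112 - 4064*√6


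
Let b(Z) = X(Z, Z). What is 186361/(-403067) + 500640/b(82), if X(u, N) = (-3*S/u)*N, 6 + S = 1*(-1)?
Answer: 1372704417/57581 ≈ 23840.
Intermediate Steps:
S = -7 (S = -6 + 1*(-1) = -6 - 1 = -7)
X(u, N) = 21*N/u (X(u, N) = (-(-21)/u)*N = (21/u)*N = 21*N/u)
b(Z) = 21 (b(Z) = 21*Z/Z = 21)
186361/(-403067) + 500640/b(82) = 186361/(-403067) + 500640/21 = 186361*(-1/403067) + 500640*(1/21) = -26623/57581 + 23840 = 1372704417/57581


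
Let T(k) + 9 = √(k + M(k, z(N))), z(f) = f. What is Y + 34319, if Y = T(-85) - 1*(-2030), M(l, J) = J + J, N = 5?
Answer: 36340 + 5*I*√3 ≈ 36340.0 + 8.6602*I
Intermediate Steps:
M(l, J) = 2*J
T(k) = -9 + √(10 + k) (T(k) = -9 + √(k + 2*5) = -9 + √(k + 10) = -9 + √(10 + k))
Y = 2021 + 5*I*√3 (Y = (-9 + √(10 - 85)) - 1*(-2030) = (-9 + √(-75)) + 2030 = (-9 + 5*I*√3) + 2030 = 2021 + 5*I*√3 ≈ 2021.0 + 8.6602*I)
Y + 34319 = (2021 + 5*I*√3) + 34319 = 36340 + 5*I*√3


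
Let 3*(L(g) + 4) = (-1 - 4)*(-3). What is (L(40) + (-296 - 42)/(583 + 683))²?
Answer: 215296/400689 ≈ 0.53731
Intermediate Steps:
L(g) = 1 (L(g) = -4 + ((-1 - 4)*(-3))/3 = -4 + (-5*(-3))/3 = -4 + (⅓)*15 = -4 + 5 = 1)
(L(40) + (-296 - 42)/(583 + 683))² = (1 + (-296 - 42)/(583 + 683))² = (1 - 338/1266)² = (1 - 338*1/1266)² = (1 - 169/633)² = (464/633)² = 215296/400689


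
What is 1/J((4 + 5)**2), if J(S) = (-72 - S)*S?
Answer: -1/12393 ≈ -8.0691e-5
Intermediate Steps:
J(S) = S*(-72 - S)
1/J((4 + 5)**2) = 1/(-(4 + 5)**2*(72 + (4 + 5)**2)) = 1/(-1*9**2*(72 + 9**2)) = 1/(-1*81*(72 + 81)) = 1/(-1*81*153) = 1/(-12393) = -1/12393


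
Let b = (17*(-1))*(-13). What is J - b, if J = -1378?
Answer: -1599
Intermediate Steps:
b = 221 (b = -17*(-13) = 221)
J - b = -1378 - 1*221 = -1378 - 221 = -1599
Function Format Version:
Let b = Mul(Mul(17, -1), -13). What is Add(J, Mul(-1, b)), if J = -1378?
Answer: -1599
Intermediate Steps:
b = 221 (b = Mul(-17, -13) = 221)
Add(J, Mul(-1, b)) = Add(-1378, Mul(-1, 221)) = Add(-1378, -221) = -1599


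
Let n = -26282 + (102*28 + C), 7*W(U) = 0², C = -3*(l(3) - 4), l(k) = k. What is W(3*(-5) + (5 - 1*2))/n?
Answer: 0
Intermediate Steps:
C = 3 (C = -3*(3 - 4) = -3*(-1) = 3)
W(U) = 0 (W(U) = (⅐)*0² = (⅐)*0 = 0)
n = -23423 (n = -26282 + (102*28 + 3) = -26282 + (2856 + 3) = -26282 + 2859 = -23423)
W(3*(-5) + (5 - 1*2))/n = 0/(-23423) = 0*(-1/23423) = 0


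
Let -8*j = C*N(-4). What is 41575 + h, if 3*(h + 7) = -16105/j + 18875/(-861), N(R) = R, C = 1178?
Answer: 63216031036/1521387 ≈ 41552.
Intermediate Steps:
j = 589 (j = -589*(-4)/4 = -⅛*(-4712) = 589)
h = -35633489/1521387 (h = -7 + (-16105/589 + 18875/(-861))/3 = -7 + (-16105*1/589 + 18875*(-1/861))/3 = -7 + (-16105/589 - 18875/861)/3 = -7 + (⅓)*(-24983780/507129) = -7 - 24983780/1521387 = -35633489/1521387 ≈ -23.422)
41575 + h = 41575 - 35633489/1521387 = 63216031036/1521387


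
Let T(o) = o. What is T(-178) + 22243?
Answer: 22065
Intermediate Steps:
T(-178) + 22243 = -178 + 22243 = 22065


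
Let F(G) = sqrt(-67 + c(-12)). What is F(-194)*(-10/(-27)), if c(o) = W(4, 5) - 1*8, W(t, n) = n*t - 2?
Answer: 10*I*sqrt(57)/27 ≈ 2.7962*I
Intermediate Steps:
W(t, n) = -2 + n*t
c(o) = 10 (c(o) = (-2 + 5*4) - 1*8 = (-2 + 20) - 8 = 18 - 8 = 10)
F(G) = I*sqrt(57) (F(G) = sqrt(-67 + 10) = sqrt(-57) = I*sqrt(57))
F(-194)*(-10/(-27)) = (I*sqrt(57))*(-10/(-27)) = (I*sqrt(57))*(-10*(-1/27)) = (I*sqrt(57))*(10/27) = 10*I*sqrt(57)/27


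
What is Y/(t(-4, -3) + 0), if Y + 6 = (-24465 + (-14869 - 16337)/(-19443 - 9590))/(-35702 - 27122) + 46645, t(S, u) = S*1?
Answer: -85068809406827/7295876768 ≈ -11660.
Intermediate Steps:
t(S, u) = S
Y = 85068809406827/1823969192 (Y = -6 + ((-24465 + (-14869 - 16337)/(-19443 - 9590))/(-35702 - 27122) + 46645) = -6 + ((-24465 - 31206/(-29033))/(-62824) + 46645) = -6 + ((-24465 - 31206*(-1/29033))*(-1/62824) + 46645) = -6 + ((-24465 + 31206/29033)*(-1/62824) + 46645) = -6 + (-710261139/29033*(-1/62824) + 46645) = -6 + (710261139/1823969192 + 46645) = -6 + 85079753221979/1823969192 = 85068809406827/1823969192 ≈ 46639.)
Y/(t(-4, -3) + 0) = (85068809406827/1823969192)/(-4 + 0) = (85068809406827/1823969192)/(-4) = -¼*85068809406827/1823969192 = -85068809406827/7295876768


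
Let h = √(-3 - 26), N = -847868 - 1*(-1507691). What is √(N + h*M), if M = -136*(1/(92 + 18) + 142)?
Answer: √(1995964575 - 58422540*I*√29)/55 ≈ 814.8 - 63.823*I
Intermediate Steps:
N = 659823 (N = -847868 + 1507691 = 659823)
M = -1062228/55 (M = -136*(1/110 + 142) = -136*15621/110 = -1062228/55 ≈ -19313.)
h = I*√29 (h = √(-29) = I*√29 ≈ 5.3852*I)
√(N + h*M) = √(659823 + (I*√29)*(-1062228/55)) = √(659823 - 1062228*I*√29/55)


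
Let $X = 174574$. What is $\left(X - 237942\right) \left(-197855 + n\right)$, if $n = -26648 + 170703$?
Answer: $3409198400$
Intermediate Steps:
$n = 144055$
$\left(X - 237942\right) \left(-197855 + n\right) = \left(174574 - 237942\right) \left(-197855 + 144055\right) = \left(-63368\right) \left(-53800\right) = 3409198400$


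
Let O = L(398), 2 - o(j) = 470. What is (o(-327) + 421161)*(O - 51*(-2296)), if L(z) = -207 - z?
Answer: 49006948263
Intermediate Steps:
o(j) = -468 (o(j) = 2 - 1*470 = 2 - 470 = -468)
O = -605 (O = -207 - 1*398 = -207 - 398 = -605)
(o(-327) + 421161)*(O - 51*(-2296)) = (-468 + 421161)*(-605 - 51*(-2296)) = 420693*(-605 + 117096) = 420693*116491 = 49006948263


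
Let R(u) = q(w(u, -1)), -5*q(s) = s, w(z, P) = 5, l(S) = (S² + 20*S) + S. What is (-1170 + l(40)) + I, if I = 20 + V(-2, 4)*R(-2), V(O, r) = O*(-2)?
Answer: 1286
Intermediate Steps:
l(S) = S² + 21*S
q(s) = -s/5
V(O, r) = -2*O
R(u) = -1 (R(u) = -⅕*5 = -1)
I = 16 (I = 20 - 2*(-2)*(-1) = 20 + 4*(-1) = 20 - 4 = 16)
(-1170 + l(40)) + I = (-1170 + 40*(21 + 40)) + 16 = (-1170 + 40*61) + 16 = (-1170 + 2440) + 16 = 1270 + 16 = 1286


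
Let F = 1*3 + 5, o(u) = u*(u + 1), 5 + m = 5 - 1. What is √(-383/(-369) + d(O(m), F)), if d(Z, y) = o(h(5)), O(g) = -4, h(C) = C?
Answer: √469573/123 ≈ 5.5712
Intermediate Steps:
m = -1 (m = -5 + (5 - 1) = -5 + 4 = -1)
o(u) = u*(1 + u)
F = 8 (F = 3 + 5 = 8)
d(Z, y) = 30 (d(Z, y) = 5*(1 + 5) = 5*6 = 30)
√(-383/(-369) + d(O(m), F)) = √(-383/(-369) + 30) = √(-383*(-1/369) + 30) = √(383/369 + 30) = √(11453/369) = √469573/123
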